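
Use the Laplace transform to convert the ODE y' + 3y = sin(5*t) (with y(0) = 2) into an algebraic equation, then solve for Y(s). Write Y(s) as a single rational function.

Y(s) = (2*s^2 + 55)/(s^3 + 3*s^2 + 25*s + 75)

Laplace-transform each side.
The derivative rules (L{y'} = sY - y(0) = sY - 2) turn the left side into (s + 3)Y - (2).
The right side is L{sin(5*t)} = 5/(s^2 + 25).
So (s + 3)Y = 5/(s^2 + 25) + (2).
Isolate Y and clear denominators.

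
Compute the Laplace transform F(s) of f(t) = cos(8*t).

L{cos(8t)} = s/(s^2 + 64).

F(s) = s/(s^2 + 64)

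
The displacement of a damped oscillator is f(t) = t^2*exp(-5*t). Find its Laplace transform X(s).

L{e^(-5t)} = 1/(s + 5).
Then apply L{t^2·g(t)} = (-1)^2 d^2/ds^2[G(s)] with G(s) = 1/(s + 5):
differentiating 2 times and applying the sign gives 2/(s + 5)^3.

X(s) = 2/(s + 5)^3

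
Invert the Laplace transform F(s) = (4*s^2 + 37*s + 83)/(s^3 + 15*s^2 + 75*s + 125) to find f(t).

f(t) = -t^2*exp(-5*t) - 3*t*exp(-5*t) + 4*exp(-5*t)

Factor the denominator: s^3 + 15*s^2 + 75*s + 125 = (s + 5)^3.
Partial fraction decomposition gives [4/(s + 5)] + [-3/(s + 5)^2] + [-2/(s + 5)^3].
Invert each term: 4/(s + 5) ↔ 4e^(-5t); -3/(s + 5)^2 ↔ -3t·e^(-5t); -2/(s + 5)^3 ↔ (-1)t^2·e^(-5t).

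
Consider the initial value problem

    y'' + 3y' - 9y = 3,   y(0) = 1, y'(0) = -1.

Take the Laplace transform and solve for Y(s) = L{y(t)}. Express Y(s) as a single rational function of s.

Take the Laplace transform of both sides.
With L{y''} = s^2 Y - s·y(0) - y'(0) and L{y'} = sY - y(0), with y(0) = 1, y'(0) = -1: the LHS transforms to (s^2 + 3*s - 9)Y - (s + 2).
The right side is L{3} = 3/s.
So (s^2 + 3*s - 9)Y = 3/s + (s + 2).
Isolate Y and clear denominators.

Y(s) = (s^2 + 2*s + 3)/(s^3 + 3*s^2 - 9*s)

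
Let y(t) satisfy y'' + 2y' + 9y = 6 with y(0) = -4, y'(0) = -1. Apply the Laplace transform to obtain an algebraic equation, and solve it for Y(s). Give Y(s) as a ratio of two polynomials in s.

Y(s) = (-4*s^2 - 9*s + 6)/(s^3 + 2*s^2 + 9*s)

Apply the Laplace transform to the equation.
With L{y''} = s^2 Y - s·y(0) - y'(0) and L{y'} = sY - y(0), with y(0) = -4, y'(0) = -1: the LHS transforms to (s^2 + 2*s + 9)Y - (-4*s - 9).
The right side is L{6} = 6/s.
So (s^2 + 2*s + 9)Y = 6/s + (-4*s - 9).
Divide through and combine into a single rational function.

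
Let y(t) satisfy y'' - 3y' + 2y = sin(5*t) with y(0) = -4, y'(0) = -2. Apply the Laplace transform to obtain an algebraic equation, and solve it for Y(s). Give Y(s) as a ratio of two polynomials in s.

Y(s) = (-4*s^3 + 10*s^2 - 100*s + 255)/(s^4 - 3*s^3 + 27*s^2 - 75*s + 50)

Take the Laplace transform of both sides.
Using L{y''} = s^2 Y - s·y(0) - y'(0) and L{y'} = sY - y(0), with y(0) = -4, y'(0) = -2, the left side becomes (s^2 - 3*s + 2)Y - (-4*s + 10).
The right side is L{sin(5*t)} = 5/(s^2 + 25).
So (s^2 - 3*s + 2)Y = 5/(s^2 + 25) + (-4*s + 10).
Solve for Y(s) and write it as one ratio of polynomials.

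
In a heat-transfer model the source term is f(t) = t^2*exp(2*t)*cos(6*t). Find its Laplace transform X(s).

X(s) = 2*(s - 2)*(s^2 - 4*s - 104)/(s^2 - 4*s + 40)^3

L{cos(6t)} = s/(s^2 + 36).
Multiplying by e^(2t) shifts s → s - 2, so L{exp(2*t)*cos(6*t)} = (s - 2)/((s - 2)^2 + 36).
Then apply L{t^2·g(t)} = (-1)^2 d^2/ds^2[G(s)] with G(s) = (s - 2)/((s - 2)^2 + 36):
differentiating 2 times and applying the sign gives 2*(s - 2)*(s^2 - 4*s - 104)/(s^2 - 4*s + 40)^3.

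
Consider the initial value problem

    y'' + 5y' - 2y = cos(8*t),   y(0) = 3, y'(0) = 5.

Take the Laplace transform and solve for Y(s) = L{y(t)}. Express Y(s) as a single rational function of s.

Apply the Laplace transform to the equation.
With L{y''} = s^2 Y - s·y(0) - y'(0) and L{y'} = sY - y(0), with y(0) = 3, y'(0) = 5: the LHS transforms to (s^2 + 5*s - 2)Y - (3*s + 20).
The right side is L{cos(8*t)} = s/(s^2 + 64).
So (s^2 + 5*s - 2)Y = s/(s^2 + 64) + (3*s + 20).
Isolate Y and clear denominators.

Y(s) = (3*s^3 + 20*s^2 + 193*s + 1280)/(s^4 + 5*s^3 + 62*s^2 + 320*s - 128)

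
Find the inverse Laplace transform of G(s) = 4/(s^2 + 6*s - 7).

exp(-3*t)*sinh(4*t)

Rewrite the denominator: s^2 + 6*s - 7 = (s + 3)^2 - 16.
The form in (s + 3) signals a first-shifting-theorem factor e^(-3t).
Since L{sinh(4t)} = 4/(s^2 - 16), the inverse is exp(-3*t)*sinh(4*t).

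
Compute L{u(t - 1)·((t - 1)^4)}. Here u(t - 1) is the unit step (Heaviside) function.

By the second shifting theorem, L{u(t - c)·g(t - c)} = e^(-cs)·G(s) with c = 1 and G(s) = L{g(t)}.
L{t^4} = 4!/s^5 = 24/s^5.

24*exp(-s)/s^5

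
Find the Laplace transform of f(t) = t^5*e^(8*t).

L{t^5} = 5!/s^6 = 120/s^6.
By the first shifting theorem, multiplying by e^(8t) replaces s with s - 8.

120/(s - 8)^6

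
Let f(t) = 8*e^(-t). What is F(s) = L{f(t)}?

L{8} = 8/s.
By the first shifting theorem, multiplying by e^(-t) replaces s with s + 1.

F(s) = 8/(s + 1)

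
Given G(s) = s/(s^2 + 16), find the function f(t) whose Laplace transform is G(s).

Since L{cos(4t)} = s/(s^2 + 16), the inverse is cos(4*t).

f(t) = cos(4*t)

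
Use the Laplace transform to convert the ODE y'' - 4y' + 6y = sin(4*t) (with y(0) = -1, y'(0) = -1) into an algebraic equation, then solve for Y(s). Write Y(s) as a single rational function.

Y(s) = (-s^3 + 3*s^2 - 16*s + 52)/(s^4 - 4*s^3 + 22*s^2 - 64*s + 96)

Take the Laplace transform of both sides.
With L{y''} = s^2 Y - s·y(0) - y'(0) and L{y'} = sY - y(0), with y(0) = -1, y'(0) = -1: the LHS transforms to (s^2 - 4*s + 6)Y - (-s + 3).
The right side is L{sin(4*t)} = 4/(s^2 + 16).
So (s^2 - 4*s + 6)Y = 4/(s^2 + 16) + (-s + 3).
Divide through and combine into a single rational function.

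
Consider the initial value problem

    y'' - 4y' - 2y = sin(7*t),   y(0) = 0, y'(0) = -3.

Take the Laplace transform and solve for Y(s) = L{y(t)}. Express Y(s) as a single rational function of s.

Transform both sides with L{·}.
The derivative rules (L{y''} = s^2 Y - s·y(0) - y'(0) and L{y'} = sY - y(0), with y(0) = 0, y'(0) = -3) turn the left side into (s^2 - 4*s - 2)Y - (-3).
The right side is L{sin(7*t)} = 7/(s^2 + 49).
So (s^2 - 4*s - 2)Y = 7/(s^2 + 49) + (-3).
Isolate Y and clear denominators.

Y(s) = (-3*s^2 - 140)/(s^4 - 4*s^3 + 47*s^2 - 196*s - 98)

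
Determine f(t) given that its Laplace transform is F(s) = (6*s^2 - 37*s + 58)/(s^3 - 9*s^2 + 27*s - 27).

Factor the denominator: s^3 - 9*s^2 + 27*s - 27 = (s - 3)^3.
Partial fraction decomposition gives [6/(s - 3)] + [-1/(s - 3)^2] + [(s - 3)^(-3)].
Invert each term: 6/(s - 3) ↔ 6e^(3t); -1/(s - 3)^2 ↔ -t·e^(3t); 1/(s - 3)^3 ↔ (1/2)t^2·e^(3t).

f(t) = t^2*exp(3*t)/2 - t*exp(3*t) + 6*exp(3*t)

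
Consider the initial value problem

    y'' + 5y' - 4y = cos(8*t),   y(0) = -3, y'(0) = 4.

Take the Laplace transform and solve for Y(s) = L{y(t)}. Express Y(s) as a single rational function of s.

Take the Laplace transform of both sides.
With L{y''} = s^2 Y - s·y(0) - y'(0) and L{y'} = sY - y(0), with y(0) = -3, y'(0) = 4: the LHS transforms to (s^2 + 5*s - 4)Y - (-3*s - 11).
The right side is L{cos(8*t)} = s/(s^2 + 64).
So (s^2 + 5*s - 4)Y = s/(s^2 + 64) + (-3*s - 11).
Isolate Y and clear denominators.

Y(s) = (-3*s^3 - 11*s^2 - 191*s - 704)/(s^4 + 5*s^3 + 60*s^2 + 320*s - 256)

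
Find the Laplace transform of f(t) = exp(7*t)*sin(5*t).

5/((s - 7)^2 + 25)

L{sin(5t)} = 5/(s^2 + 25).
By the first shifting theorem, multiplying by e^(7t) replaces s with s - 7.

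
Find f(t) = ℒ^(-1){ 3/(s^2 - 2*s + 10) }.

f(t) = exp(t)*sin(3*t)

Rewrite the denominator: s^2 - 2*s + 10 = (s - 1)^2 + 9.
The form in (s - 1) signals a first-shifting-theorem factor e^(t).
Since L{sin(3t)} = 3/(s^2 + 9), the inverse is e^(t)*sin(3*t).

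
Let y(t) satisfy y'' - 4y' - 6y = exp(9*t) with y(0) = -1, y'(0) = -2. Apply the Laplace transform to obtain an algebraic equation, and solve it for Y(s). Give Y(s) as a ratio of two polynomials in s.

Take the Laplace transform of both sides.
Using L{y''} = s^2 Y - s·y(0) - y'(0) and L{y'} = sY - y(0), with y(0) = -1, y'(0) = -2, the left side becomes (s^2 - 4*s - 6)Y - (-s + 2).
The right side is L{exp(9*t)} = 1/(s - 9).
So (s^2 - 4*s - 6)Y = 1/(s - 9) + (-s + 2).
Isolate Y and clear denominators.

Y(s) = (-s^2 + 11*s - 17)/(s^3 - 13*s^2 + 30*s + 54)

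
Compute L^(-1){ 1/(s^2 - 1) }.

sinh(t)

Since L{sinh(t)} = 1/(s^2 - 1), the inverse is sinh(t).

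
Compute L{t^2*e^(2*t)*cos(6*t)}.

2*(s - 2)*(s^2 - 4*s - 104)/(s^2 - 4*s + 40)^3

L{cos(6t)} = s/(s^2 + 36).
Multiplying by e^(2t) shifts s → s - 2, so L{e^(2*t)*cos(6*t)} = (s - 2)/((s - 2)^2 + 36).
Then apply L{t^2·g(t)} = (-1)^2 d^2/ds^2[G(s)] with G(s) = (s - 2)/((s - 2)^2 + 36):
differentiating 2 times and applying the sign gives 2*(s - 2)*(s^2 - 4*s - 104)/(s^2 - 4*s + 40)^3.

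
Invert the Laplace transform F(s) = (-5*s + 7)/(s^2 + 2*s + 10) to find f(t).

Complete the square in the denominator: s^2 + 2*s + 10 = (s + 1)^2 + 3^2.
Split the numerator to match: -5*s + 7 = -5·(s + 1) + 4·3.
Invert each term: -5·(s + 1)/((s + 1)^2 + 9) ↔ -5e^(-t)cos(3t); 4·3/((s + 1)^2 + 9) ↔ 4e^(-t)sin(3t).

f(t) = 4*exp(-t)*sin(3*t) - 5*exp(-t)*cos(3*t)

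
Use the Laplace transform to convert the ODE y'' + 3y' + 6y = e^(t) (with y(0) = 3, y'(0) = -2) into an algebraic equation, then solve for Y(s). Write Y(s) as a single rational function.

Y(s) = (3*s^2 + 4*s - 6)/(s^3 + 2*s^2 + 3*s - 6)

Laplace-transform each side.
Using L{y''} = s^2 Y - s·y(0) - y'(0) and L{y'} = sY - y(0), with y(0) = 3, y'(0) = -2, the left side becomes (s^2 + 3*s + 6)Y - (3*s + 7).
The right side is L{e^(t)} = 1/(s - 1).
So (s^2 + 3*s + 6)Y = 1/(s - 1) + (3*s + 7).
Divide through and combine into a single rational function.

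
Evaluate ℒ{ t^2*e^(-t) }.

L{e^(-t)} = 1/(s + 1).
Then apply L{t^2·g(t)} = (-1)^2 d^2/ds^2[H(s)] with H(s) = 1/(s + 1):
differentiating 2 times and applying the sign gives 2/(s + 1)^3.

2/(s + 1)^3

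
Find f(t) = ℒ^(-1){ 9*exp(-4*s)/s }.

f(t) = Heaviside(t - 4)*(9)

The factor e^(-4s) signals a time shift by c = 4 (second shifting theorem).
L{9} = 9/s, so L^-1{9/s} = 9.
Hence the inverse is u(t - 4) times that function evaluated at t - 4.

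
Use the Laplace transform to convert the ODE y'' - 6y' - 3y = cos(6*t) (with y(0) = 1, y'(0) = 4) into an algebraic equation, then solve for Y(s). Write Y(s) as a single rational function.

Take the Laplace transform of both sides.
With L{y''} = s^2 Y - s·y(0) - y'(0) and L{y'} = sY - y(0), with y(0) = 1, y'(0) = 4: the LHS transforms to (s^2 - 6*s - 3)Y - (s - 2).
The right side is L{cos(6*t)} = s/(s^2 + 36).
So (s^2 - 6*s - 3)Y = s/(s^2 + 36) + (s - 2).
Solve for Y(s) and write it as one ratio of polynomials.

Y(s) = (s^3 - 2*s^2 + 37*s - 72)/(s^4 - 6*s^3 + 33*s^2 - 216*s - 108)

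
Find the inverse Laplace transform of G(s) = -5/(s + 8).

-5*exp(-8*t)

Since L{e^(-8t)} = 1/(s + 8), the inverse is e^(-8*t), scaled by -5.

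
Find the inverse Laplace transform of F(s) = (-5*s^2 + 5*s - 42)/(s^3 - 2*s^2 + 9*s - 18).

Factor the denominator: s^3 - 2*s^2 + 9*s - 18 = (s - 2)*(s^2 + 9).
Partial fraction decomposition gives [-4/(s - 2)] + [-s/(s^2 + 9)] + [3/(s^2 + 9)].
Invert each term: -4/(s - 2) ↔ -4e^(2t); -1·s/(s^2 + 9) ↔ -cos(3t); 1·3/(s^2 + 9) ↔ sin(3t).

-4*exp(2*t) + sin(3*t) - cos(3*t)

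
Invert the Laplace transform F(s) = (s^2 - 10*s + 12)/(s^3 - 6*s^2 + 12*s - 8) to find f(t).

Factor the denominator: s^3 - 6*s^2 + 12*s - 8 = (s - 2)^3.
Partial fraction decomposition gives [1/(s - 2)] + [-6/(s - 2)^2] + [-4/(s - 2)^3].
Invert each term: 1/(s - 2) ↔ e^(2t); -6/(s - 2)^2 ↔ -6t·e^(2t); -4/(s - 2)^3 ↔ (-2)t^2·e^(2t).

f(t) = -2*t^2*exp(2*t) - 6*t*exp(2*t) + exp(2*t)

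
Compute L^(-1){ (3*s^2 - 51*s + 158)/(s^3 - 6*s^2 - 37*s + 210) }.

Factor the denominator: s^3 - 6*s^2 - 37*s + 210 = (s - 7)*(s - 5)*(s + 6).
Partial fraction decomposition gives [1/(s - 5)] + [-2/(s - 7)] + [4/(s + 6)].
Invert each term: 1/(s - 5) ↔ e^(5t); -2/(s - 7) ↔ -2e^(7t); 4/(s + 6) ↔ 4e^(-6t).

-2*exp(7*t) + exp(5*t) + 4*exp(-6*t)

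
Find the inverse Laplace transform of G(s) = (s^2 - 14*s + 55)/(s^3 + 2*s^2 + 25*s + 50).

Factor the denominator: s^3 + 2*s^2 + 25*s + 50 = (s + 2)*(s^2 + 25).
Partial fraction decomposition gives [3/(s + 2)] + [-2*s/(s^2 + 25)] + [-10/(s^2 + 25)].
Invert each term: 3/(s + 2) ↔ 3e^(-2t); -2·s/(s^2 + 25) ↔ -2cos(5t); -2·5/(s^2 + 25) ↔ -2sin(5t).

-2*sin(5*t) - 2*cos(5*t) + 3*exp(-2*t)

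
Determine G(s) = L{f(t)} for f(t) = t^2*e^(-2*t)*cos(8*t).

L{cos(8t)} = s/(s^2 + 64).
Multiplying by e^(-2t) shifts s → s + 2, so L{e^(-2*t)*cos(8*t)} = (s + 2)/((s + 2)^2 + 64).
Then apply L{t^2·g(t)} = (-1)^2 d^2/ds^2[H(s)] with H(s) = (s + 2)/((s + 2)^2 + 64):
differentiating 2 times and applying the sign gives 2*(s + 2)*(s^2 + 4*s - 188)/(s^2 + 4*s + 68)^3.

G(s) = 2*(s + 2)*(s^2 + 4*s - 188)/(s^2 + 4*s + 68)^3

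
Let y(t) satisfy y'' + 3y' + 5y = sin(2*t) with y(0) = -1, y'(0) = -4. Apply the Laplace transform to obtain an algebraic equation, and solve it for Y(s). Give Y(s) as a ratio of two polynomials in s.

Apply the Laplace transform to the equation.
The derivative rules (L{y''} = s^2 Y - s·y(0) - y'(0) and L{y'} = sY - y(0), with y(0) = -1, y'(0) = -4) turn the left side into (s^2 + 3*s + 5)Y - (-s - 7).
The right side is L{sin(2*t)} = 2/(s^2 + 4).
So (s^2 + 3*s + 5)Y = 2/(s^2 + 4) + (-s - 7).
Isolate Y and clear denominators.

Y(s) = (-s^3 - 7*s^2 - 4*s - 26)/(s^4 + 3*s^3 + 9*s^2 + 12*s + 20)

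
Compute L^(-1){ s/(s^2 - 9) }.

Since L{cosh(3t)} = s/(s^2 - 9), the inverse is cosh(3*t).

cosh(3*t)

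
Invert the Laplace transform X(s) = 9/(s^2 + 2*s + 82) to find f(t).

f(t) = exp(-t)*sin(9*t)

Rewrite the denominator: s^2 + 2*s + 82 = (s + 1)^2 + 81.
The form in (s + 1) signals a first-shifting-theorem factor e^(-t).
Since L{sin(9t)} = 9/(s^2 + 81), the inverse is exp(-t)*sin(9*t).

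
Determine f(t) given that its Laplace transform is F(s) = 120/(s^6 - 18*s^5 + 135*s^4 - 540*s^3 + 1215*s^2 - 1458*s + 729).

Rewrite the denominator: s^6 - 18*s^5 + 135*s^4 - 540*s^3 + 1215*s^2 - 1458*s + 729 = (s - 3)^6.
The form in (s - 3) signals a first-shifting-theorem factor e^(3t).
Since L{t^5} = 5!/s^6 = 120/s^6, the inverse is t^5*e^(3*t).

f(t) = t^5*exp(3*t)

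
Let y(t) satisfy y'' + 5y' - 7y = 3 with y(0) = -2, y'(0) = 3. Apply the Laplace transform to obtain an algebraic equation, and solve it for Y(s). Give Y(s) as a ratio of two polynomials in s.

Laplace-transform each side.
Using L{y''} = s^2 Y - s·y(0) - y'(0) and L{y'} = sY - y(0), with y(0) = -2, y'(0) = 3, the left side becomes (s^2 + 5*s - 7)Y - (-2*s - 7).
The right side is L{3} = 3/s.
So (s^2 + 5*s - 7)Y = 3/s + (-2*s - 7).
Divide through and combine into a single rational function.

Y(s) = (-2*s^2 - 7*s + 3)/(s^3 + 5*s^2 - 7*s)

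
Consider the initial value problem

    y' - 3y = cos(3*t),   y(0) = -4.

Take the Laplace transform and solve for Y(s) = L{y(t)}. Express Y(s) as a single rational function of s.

Y(s) = (-4*s^2 + s - 36)/(s^3 - 3*s^2 + 9*s - 27)

Transform both sides with L{·}.
With L{y'} = sY - y(0) = sY - (-4): the LHS transforms to (s - 3)Y - (-4).
The right side is L{cos(3*t)} = s/(s^2 + 9).
So (s - 3)Y = s/(s^2 + 9) + (-4).
Isolate Y and clear denominators.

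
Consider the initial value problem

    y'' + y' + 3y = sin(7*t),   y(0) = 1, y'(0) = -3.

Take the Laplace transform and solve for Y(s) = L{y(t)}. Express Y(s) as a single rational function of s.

Y(s) = (s^3 - 2*s^2 + 49*s - 91)/(s^4 + s^3 + 52*s^2 + 49*s + 147)

Take the Laplace transform of both sides.
The derivative rules (L{y''} = s^2 Y - s·y(0) - y'(0) and L{y'} = sY - y(0), with y(0) = 1, y'(0) = -3) turn the left side into (s^2 + s + 3)Y - (s - 2).
The right side is L{sin(7*t)} = 7/(s^2 + 49).
So (s^2 + s + 3)Y = 7/(s^2 + 49) + (s - 2).
Divide through and combine into a single rational function.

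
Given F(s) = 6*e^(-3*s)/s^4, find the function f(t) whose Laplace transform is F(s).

f(t) = Heaviside(t - 3)*((t - 3)^3)

The factor e^(-3s) signals a time shift by c = 3 (second shifting theorem).
L{t^3} = 3!/s^4 = 6/s^4, so L^-1{6/s^4} = t^3.
Hence the inverse is u(t - 3) times that function evaluated at t - 3.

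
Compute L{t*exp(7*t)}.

(s - 7)^(-2)

L{e^(7t)} = 1/(s - 7).
Then apply L{t·g(t)} = -d/ds[G(s)] with G(s) = 1/(s - 7):
differentiating 1 time and applying the sign gives (s - 7)^(-2).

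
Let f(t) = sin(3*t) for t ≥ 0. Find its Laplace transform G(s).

L{sin(3t)} = 3/(s^2 + 9).

G(s) = 3/(s^2 + 9)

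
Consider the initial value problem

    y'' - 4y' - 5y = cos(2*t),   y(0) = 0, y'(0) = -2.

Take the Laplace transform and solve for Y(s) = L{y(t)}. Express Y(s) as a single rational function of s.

Y(s) = (-2*s^2 + s - 8)/(s^4 - 4*s^3 - s^2 - 16*s - 20)

Apply the Laplace transform to the equation.
With L{y''} = s^2 Y - s·y(0) - y'(0) and L{y'} = sY - y(0), with y(0) = 0, y'(0) = -2: the LHS transforms to (s^2 - 4*s - 5)Y - (-2).
The right side is L{cos(2*t)} = s/(s^2 + 4).
So (s^2 - 4*s - 5)Y = s/(s^2 + 4) + (-2).
Isolate Y and clear denominators.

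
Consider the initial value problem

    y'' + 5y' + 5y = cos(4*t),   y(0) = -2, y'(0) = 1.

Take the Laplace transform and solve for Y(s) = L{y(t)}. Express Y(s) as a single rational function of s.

Transform both sides with L{·}.
Using L{y''} = s^2 Y - s·y(0) - y'(0) and L{y'} = sY - y(0), with y(0) = -2, y'(0) = 1, the left side becomes (s^2 + 5*s + 5)Y - (-2*s - 9).
The right side is L{cos(4*t)} = s/(s^2 + 16).
So (s^2 + 5*s + 5)Y = s/(s^2 + 16) + (-2*s - 9).
Isolate Y and clear denominators.

Y(s) = (-2*s^3 - 9*s^2 - 31*s - 144)/(s^4 + 5*s^3 + 21*s^2 + 80*s + 80)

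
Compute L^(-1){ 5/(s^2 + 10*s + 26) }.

Rewrite the denominator: s^2 + 10*s + 26 = (s + 5)^2 + 1.
The form in (s + 5) signals a first-shifting-theorem factor e^(-5t).
Since L{sin(t)} = 1/(s^2 + 1), the inverse is exp(-5*t)*sin(t), scaled by 5.

5*exp(-5*t)*sin(t)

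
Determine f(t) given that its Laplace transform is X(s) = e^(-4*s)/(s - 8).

f(t) = Heaviside(t - 4)*(exp(8*t - 32))

The factor e^(-4s) signals a time shift by c = 4 (second shifting theorem).
L{e^(8t)} = 1/(s - 8), so L^-1{1/(s - 8)} = e^(8*t).
Hence the inverse is u(t - 4) times that function evaluated at t - 4.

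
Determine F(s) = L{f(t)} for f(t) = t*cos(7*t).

L{cos(7t)} = s/(s^2 + 49).
Then apply L{t·g(t)} = -d/ds[G(s)] with G(s) = s/(s^2 + 49):
differentiating 1 time and applying the sign gives (s - 7)*(s + 7)/(s^2 + 49)^2.

F(s) = (s - 7)*(s + 7)/(s^2 + 49)^2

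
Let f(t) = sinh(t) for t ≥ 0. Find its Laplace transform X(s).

X(s) = 1/(s^2 - 1)

L{sinh(t)} = 1/(s^2 - 1).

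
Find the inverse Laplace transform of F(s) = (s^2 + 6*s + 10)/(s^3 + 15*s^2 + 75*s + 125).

5*t^2*exp(-5*t)/2 - 4*t*exp(-5*t) + exp(-5*t)

Factor the denominator: s^3 + 15*s^2 + 75*s + 125 = (s + 5)^3.
Partial fraction decomposition gives [1/(s + 5)] + [-4/(s + 5)^2] + [5/(s + 5)^3].
Invert each term: 1/(s + 5) ↔ e^(-5t); -4/(s + 5)^2 ↔ -4t·e^(-5t); 5/(s + 5)^3 ↔ (5/2)t^2·e^(-5t).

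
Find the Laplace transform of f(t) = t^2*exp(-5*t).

2/(s + 5)^3

L{e^(-5t)} = 1/(s + 5).
Then apply L{t^2·g(t)} = (-1)^2 d^2/ds^2[G(s)] with G(s) = 1/(s + 5):
differentiating 2 times and applying the sign gives 2/(s + 5)^3.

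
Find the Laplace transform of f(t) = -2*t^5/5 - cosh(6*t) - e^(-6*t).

-s/(s^2 - 36) - 1/(s + 6) - 48/s^6

By linearity of the Laplace transform, transform each term separately.
(-2/5)·[L{t^5} = 5!/s^6 = 120/s^6]; (-1)·[L{e^(-6t)} = 1/(s + 6)]; (-1)·[L{cosh(6t)} = s/(s^2 - 36)].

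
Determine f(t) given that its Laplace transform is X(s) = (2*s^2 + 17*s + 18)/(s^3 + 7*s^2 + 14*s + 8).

f(t) = exp(-t) + 4*exp(-2*t) - 3*exp(-4*t)

Factor the denominator: s^3 + 7*s^2 + 14*s + 8 = (s + 1)*(s + 2)*(s + 4).
Partial fraction decomposition gives [4/(s + 2)] + [-3/(s + 4)] + [1/(s + 1)].
Invert each term: 4/(s + 2) ↔ 4e^(-2t); -3/(s + 4) ↔ -3e^(-4t); 1/(s + 1) ↔ e^(-t).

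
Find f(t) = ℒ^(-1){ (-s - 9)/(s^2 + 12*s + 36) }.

f(t) = -3*t*exp(-6*t) - exp(-6*t)

Factor the denominator: s^2 + 12*s + 36 = (s + 6)^2.
Partial fraction decomposition gives [-1/(s + 6)] + [-3/(s + 6)^2].
Invert each term: -1/(s + 6) ↔ -e^(-6t); -3/(s + 6)^2 ↔ -3t·e^(-6t).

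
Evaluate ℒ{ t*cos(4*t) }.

L{cos(4t)} = s/(s^2 + 16).
Then apply L{t·g(t)} = -d/ds[H(s)] with H(s) = s/(s^2 + 16):
differentiating 1 time and applying the sign gives (s - 4)*(s + 4)/(s^2 + 16)^2.

(s - 4)*(s + 4)/(s^2 + 16)^2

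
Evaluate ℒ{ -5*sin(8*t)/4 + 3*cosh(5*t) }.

3*s/(s^2 - 25) - 10/(s^2 + 64)

By linearity of the Laplace transform, transform each term separately.
(3)·[L{cosh(5t)} = s/(s^2 - 25)]; (-5/4)·[L{sin(8t)} = 8/(s^2 + 64)].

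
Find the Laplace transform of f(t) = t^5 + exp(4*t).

1/(s - 4) + 120/s^6

By linearity of the Laplace transform, transform each term separately.
L{e^(4t)} = 1/(s - 4); L{t^5} = 5!/s^6 = 120/s^6.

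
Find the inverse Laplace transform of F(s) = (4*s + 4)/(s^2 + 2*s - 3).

4*exp(-t)*cosh(2*t)

Rewrite the denominator: s^2 + 2*s - 3 = (s + 1)^2 - 4.
The form in (s + 1) signals a first-shifting-theorem factor e^(-t).
Since L{cosh(2t)} = s/(s^2 - 4), the inverse is e^(-t)*cosh(2*t), scaled by 4.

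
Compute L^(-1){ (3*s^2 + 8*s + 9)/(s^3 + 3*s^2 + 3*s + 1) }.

Factor the denominator: s^3 + 3*s^2 + 3*s + 1 = (s + 1)^3.
Partial fraction decomposition gives [3/(s + 1)] + [2/(s + 1)^2] + [4/(s + 1)^3].
Invert each term: 3/(s + 1) ↔ 3e^(-t); 2/(s + 1)^2 ↔ 2t·e^(-t); 4/(s + 1)^3 ↔ (2)t^2·e^(-t).

2*t^2*exp(-t) + 2*t*exp(-t) + 3*exp(-t)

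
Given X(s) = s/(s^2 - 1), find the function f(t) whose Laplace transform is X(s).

f(t) = cosh(t)

Since L{cosh(t)} = s/(s^2 - 1), the inverse is cosh(t).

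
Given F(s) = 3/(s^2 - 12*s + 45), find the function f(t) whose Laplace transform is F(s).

Rewrite the denominator: s^2 - 12*s + 45 = (s - 6)^2 + 9.
The form in (s - 6) signals a first-shifting-theorem factor e^(6t).
Since L{sin(3t)} = 3/(s^2 + 9), the inverse is e^(6*t)*sin(3*t).

f(t) = exp(6*t)*sin(3*t)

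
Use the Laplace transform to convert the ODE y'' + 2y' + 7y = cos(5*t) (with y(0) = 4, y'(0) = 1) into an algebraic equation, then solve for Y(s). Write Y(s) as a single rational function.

Y(s) = (4*s^3 + 9*s^2 + 101*s + 225)/(s^4 + 2*s^3 + 32*s^2 + 50*s + 175)

Apply the Laplace transform to the equation.
The derivative rules (L{y''} = s^2 Y - s·y(0) - y'(0) and L{y'} = sY - y(0), with y(0) = 4, y'(0) = 1) turn the left side into (s^2 + 2*s + 7)Y - (4*s + 9).
The right side is L{cos(5*t)} = s/(s^2 + 25).
So (s^2 + 2*s + 7)Y = s/(s^2 + 25) + (4*s + 9).
Divide through and combine into a single rational function.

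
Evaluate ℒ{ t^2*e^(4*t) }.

2/(s - 4)^3

L{e^(4t)} = 1/(s - 4).
Then apply L{t^2·g(t)} = (-1)^2 d^2/ds^2[H(s)] with H(s) = 1/(s - 4):
differentiating 2 times and applying the sign gives 2/(s - 4)^3.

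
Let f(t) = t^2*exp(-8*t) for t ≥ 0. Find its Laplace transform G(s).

G(s) = 2/(s + 8)^3

L{e^(-8t)} = 1/(s + 8).
Then apply L{t^2·g(t)} = (-1)^2 d^2/ds^2[H(s)] with H(s) = 1/(s + 8):
differentiating 2 times and applying the sign gives 2/(s + 8)^3.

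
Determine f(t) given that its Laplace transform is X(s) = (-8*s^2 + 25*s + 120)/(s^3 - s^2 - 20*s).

f(t) = exp(5*t) - 6 - 3*exp(-4*t)

Factor the denominator: s^3 - s^2 - 20*s = s*(s - 5)*(s + 4).
Partial fraction decomposition gives [-3/(s + 4)] + [-6/s] + [1/(s - 5)].
Invert each term: -3/(s + 4) ↔ -3e^(-4t); -6/(s - 0) ↔ -6e^(0t); 1/(s - 5) ↔ e^(5t).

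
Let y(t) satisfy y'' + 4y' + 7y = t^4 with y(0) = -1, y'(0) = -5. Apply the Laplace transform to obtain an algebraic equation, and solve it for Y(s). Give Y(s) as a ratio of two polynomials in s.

Apply the Laplace transform to the equation.
Using L{y''} = s^2 Y - s·y(0) - y'(0) and L{y'} = sY - y(0), with y(0) = -1, y'(0) = -5, the left side becomes (s^2 + 4*s + 7)Y - (-s - 9).
The right side is L{t^4} = 24/s^5.
So (s^2 + 4*s + 7)Y = 24/s^5 + (-s - 9).
Isolate Y and clear denominators.

Y(s) = (-s^6 - 9*s^5 + 24)/(s^7 + 4*s^6 + 7*s^5)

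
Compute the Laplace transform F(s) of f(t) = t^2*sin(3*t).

F(s) = 18*(s^2 - 3)/(s^2 + 9)^3

L{sin(3t)} = 3/(s^2 + 9).
Then apply L{t^2·g(t)} = (-1)^2 d^2/ds^2[G(s)] with G(s) = 3/(s^2 + 9):
differentiating 2 times and applying the sign gives 18*(s^2 - 3)/(s^2 + 9)^3.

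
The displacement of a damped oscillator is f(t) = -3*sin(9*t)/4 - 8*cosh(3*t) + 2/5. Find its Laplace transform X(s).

X(s) = -8*s/(s^2 - 9) - 27/(4*(s^2 + 81)) + 2/(5*s)

Apply the Laplace transform termwise.
(-8)·[L{cosh(3t)} = s/(s^2 - 9)]; (-3/4)·[L{sin(9t)} = 9/(s^2 + 81)]; L{2/5} = (2/5)/s.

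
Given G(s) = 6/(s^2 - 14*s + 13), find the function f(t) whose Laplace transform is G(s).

f(t) = exp(7*t)*sinh(6*t)

Rewrite the denominator: s^2 - 14*s + 13 = (s - 7)^2 - 36.
The form in (s - 7) signals a first-shifting-theorem factor e^(7t).
Since L{sinh(6t)} = 6/(s^2 - 36), the inverse is exp(7*t)*sinh(6*t).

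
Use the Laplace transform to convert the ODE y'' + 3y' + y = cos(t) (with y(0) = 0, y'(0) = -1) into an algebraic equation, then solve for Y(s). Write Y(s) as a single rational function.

Y(s) = (-s^2 + s - 1)/(s^4 + 3*s^3 + 2*s^2 + 3*s + 1)

Apply the Laplace transform to the equation.
With L{y''} = s^2 Y - s·y(0) - y'(0) and L{y'} = sY - y(0), with y(0) = 0, y'(0) = -1: the LHS transforms to (s^2 + 3*s + 1)Y - (-1).
The right side is L{cos(t)} = s/(s^2 + 1).
So (s^2 + 3*s + 1)Y = s/(s^2 + 1) + (-1).
Divide through and combine into a single rational function.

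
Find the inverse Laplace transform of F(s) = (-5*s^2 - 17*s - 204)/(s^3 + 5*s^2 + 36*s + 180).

Factor the denominator: s^3 + 5*s^2 + 36*s + 180 = (s + 5)*(s^2 + 36).
Partial fraction decomposition gives [-4/(s + 5)] + [-s/(s^2 + 36)] + [-12/(s^2 + 36)].
Invert each term: -4/(s + 5) ↔ -4e^(-5t); -1·s/(s^2 + 36) ↔ -cos(6t); -2·6/(s^2 + 36) ↔ -2sin(6t).

-2*sin(6*t) - cos(6*t) - 4*exp(-5*t)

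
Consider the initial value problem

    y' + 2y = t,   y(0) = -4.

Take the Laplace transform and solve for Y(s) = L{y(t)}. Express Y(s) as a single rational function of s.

Take the Laplace transform of both sides.
With L{y'} = sY - y(0) = sY - (-4): the LHS transforms to (s + 2)Y - (-4).
The right side is L{t} = s^(-2).
So (s + 2)Y = s^(-2) + (-4).
Divide through and combine into a single rational function.

Y(s) = (-4*s^2 + 1)/(s^3 + 2*s^2)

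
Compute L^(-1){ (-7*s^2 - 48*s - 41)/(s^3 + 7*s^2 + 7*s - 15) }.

-4*exp(t) - 5*exp(-3*t) + 2*exp(-5*t)

Factor the denominator: s^3 + 7*s^2 + 7*s - 15 = (s - 1)*(s + 3)*(s + 5).
Partial fraction decomposition gives [-4/(s - 1)] + [2/(s + 5)] + [-5/(s + 3)].
Invert each term: -4/(s - 1) ↔ -4e^(t); 2/(s + 5) ↔ 2e^(-5t); -5/(s + 3) ↔ -5e^(-3t).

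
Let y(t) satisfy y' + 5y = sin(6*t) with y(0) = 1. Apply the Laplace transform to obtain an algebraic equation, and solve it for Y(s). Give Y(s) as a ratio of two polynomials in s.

Transform both sides with L{·}.
Using L{y'} = sY - y(0) = sY - 1, the left side becomes (s + 5)Y - (1).
The right side is L{sin(6*t)} = 6/(s^2 + 36).
So (s + 5)Y = 6/(s^2 + 36) + (1).
Isolate Y and clear denominators.

Y(s) = (s^2 + 42)/(s^3 + 5*s^2 + 36*s + 180)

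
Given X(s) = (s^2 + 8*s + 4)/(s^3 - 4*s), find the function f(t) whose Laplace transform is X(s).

Factor the denominator: s^3 - 4*s = s*(s - 2)*(s + 2).
Partial fraction decomposition gives [-1/(s + 2)] + [3/(s - 2)] + [-1/s].
Invert each term: -1/(s + 2) ↔ -e^(-2t); 3/(s - 2) ↔ 3e^(2t); -1/(s - 0) ↔ -e^(0t).

f(t) = 3*exp(2*t) - 1 - exp(-2*t)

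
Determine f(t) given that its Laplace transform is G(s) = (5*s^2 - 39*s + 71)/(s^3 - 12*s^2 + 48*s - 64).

Factor the denominator: s^3 - 12*s^2 + 48*s - 64 = (s - 4)^3.
Partial fraction decomposition gives [5/(s - 4)] + [(s - 4)^(-2)] + [-5/(s - 4)^3].
Invert each term: 5/(s - 4) ↔ 5e^(4t); 1/(s - 4)^2 ↔ t·e^(4t); -5/(s - 4)^3 ↔ (-5/2)t^2·e^(4t).

f(t) = -5*t^2*exp(4*t)/2 + t*exp(4*t) + 5*exp(4*t)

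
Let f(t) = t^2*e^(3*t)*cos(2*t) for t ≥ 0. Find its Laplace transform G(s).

G(s) = 2*(s - 3)*(s^2 - 6*s - 3)/(s^2 - 6*s + 13)^3

L{cos(2t)} = s/(s^2 + 4).
Multiplying by e^(3t) shifts s → s - 3, so L{e^(3*t)*cos(2*t)} = (s - 3)/((s - 3)^2 + 4).
Then apply L{t^2·g(t)} = (-1)^2 d^2/ds^2[H(s)] with H(s) = (s - 3)/((s - 3)^2 + 4):
differentiating 2 times and applying the sign gives 2*(s - 3)*(s^2 - 6*s - 3)/(s^2 - 6*s + 13)^3.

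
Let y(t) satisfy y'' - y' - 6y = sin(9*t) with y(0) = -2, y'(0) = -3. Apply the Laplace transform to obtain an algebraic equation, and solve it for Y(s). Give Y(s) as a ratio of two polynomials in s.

Y(s) = (-2*s^3 - s^2 - 162*s - 72)/(s^4 - s^3 + 75*s^2 - 81*s - 486)

Take the Laplace transform of both sides.
Using L{y''} = s^2 Y - s·y(0) - y'(0) and L{y'} = sY - y(0), with y(0) = -2, y'(0) = -3, the left side becomes (s^2 - s - 6)Y - (-2*s - 1).
The right side is L{sin(9*t)} = 9/(s^2 + 81).
So (s^2 - s - 6)Y = 9/(s^2 + 81) + (-2*s - 1).
Solve for Y(s) and write it as one ratio of polynomials.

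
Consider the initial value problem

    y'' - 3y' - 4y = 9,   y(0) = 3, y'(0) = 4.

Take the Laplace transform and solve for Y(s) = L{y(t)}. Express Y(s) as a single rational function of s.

Y(s) = (3*s^2 - 5*s + 9)/(s^3 - 3*s^2 - 4*s)

Take the Laplace transform of both sides.
The derivative rules (L{y''} = s^2 Y - s·y(0) - y'(0) and L{y'} = sY - y(0), with y(0) = 3, y'(0) = 4) turn the left side into (s^2 - 3*s - 4)Y - (3*s - 5).
The right side is L{9} = 9/s.
So (s^2 - 3*s - 4)Y = 9/s + (3*s - 5).
Divide through and combine into a single rational function.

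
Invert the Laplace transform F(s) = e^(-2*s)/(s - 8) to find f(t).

f(t) = Heaviside(t - 2)*(exp(8*t - 16))

The factor e^(-2s) signals a time shift by c = 2 (second shifting theorem).
L{e^(8t)} = 1/(s - 8), so L^-1{1/(s - 8)} = e^(8*t).
Hence the inverse is u(t - 2) times that function evaluated at t - 2.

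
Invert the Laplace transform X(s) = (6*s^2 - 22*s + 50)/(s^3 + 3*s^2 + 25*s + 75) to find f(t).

f(t) = -5*sin(5*t) + cos(5*t) + 5*exp(-3*t)

Factor the denominator: s^3 + 3*s^2 + 25*s + 75 = (s + 3)*(s^2 + 25).
Partial fraction decomposition gives [5/(s + 3)] + [s/(s^2 + 25)] + [-25/(s^2 + 25)].
Invert each term: 5/(s + 3) ↔ 5e^(-3t); 1·s/(s^2 + 25) ↔ cos(5t); -5·5/(s^2 + 25) ↔ -5sin(5t).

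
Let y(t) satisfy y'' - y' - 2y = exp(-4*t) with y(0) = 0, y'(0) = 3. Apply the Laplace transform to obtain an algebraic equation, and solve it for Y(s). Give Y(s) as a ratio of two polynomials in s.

Transform both sides with L{·}.
With L{y''} = s^2 Y - s·y(0) - y'(0) and L{y'} = sY - y(0), with y(0) = 0, y'(0) = 3: the LHS transforms to (s^2 - s - 2)Y - (3).
The right side is L{exp(-4*t)} = 1/(s + 4).
So (s^2 - s - 2)Y = 1/(s + 4) + (3).
Solve for Y(s) and write it as one ratio of polynomials.

Y(s) = (3*s + 13)/(s^3 + 3*s^2 - 6*s - 8)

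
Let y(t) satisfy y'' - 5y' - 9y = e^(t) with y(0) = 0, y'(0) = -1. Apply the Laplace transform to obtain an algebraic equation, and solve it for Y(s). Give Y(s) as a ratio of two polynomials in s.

Y(s) = (-s + 2)/(s^3 - 6*s^2 - 4*s + 9)

Laplace-transform each side.
With L{y''} = s^2 Y - s·y(0) - y'(0) and L{y'} = sY - y(0), with y(0) = 0, y'(0) = -1: the LHS transforms to (s^2 - 5*s - 9)Y - (-1).
The right side is L{e^(t)} = 1/(s - 1).
So (s^2 - 5*s - 9)Y = 1/(s - 1) + (-1).
Divide through and combine into a single rational function.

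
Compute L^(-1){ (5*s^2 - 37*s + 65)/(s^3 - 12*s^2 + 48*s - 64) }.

Factor the denominator: s^3 - 12*s^2 + 48*s - 64 = (s - 4)^3.
Partial fraction decomposition gives [5/(s - 4)] + [3/(s - 4)^2] + [-3/(s - 4)^3].
Invert each term: 5/(s - 4) ↔ 5e^(4t); 3/(s - 4)^2 ↔ 3t·e^(4t); -3/(s - 4)^3 ↔ (-3/2)t^2·e^(4t).

-3*t^2*exp(4*t)/2 + 3*t*exp(4*t) + 5*exp(4*t)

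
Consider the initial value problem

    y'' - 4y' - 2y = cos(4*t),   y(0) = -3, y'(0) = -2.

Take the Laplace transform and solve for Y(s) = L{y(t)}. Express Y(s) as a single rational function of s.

Take the Laplace transform of both sides.
Using L{y''} = s^2 Y - s·y(0) - y'(0) and L{y'} = sY - y(0), with y(0) = -3, y'(0) = -2, the left side becomes (s^2 - 4*s - 2)Y - (-3*s + 10).
The right side is L{cos(4*t)} = s/(s^2 + 16).
So (s^2 - 4*s - 2)Y = s/(s^2 + 16) + (-3*s + 10).
Solve for Y(s) and write it as one ratio of polynomials.

Y(s) = (-3*s^3 + 10*s^2 - 47*s + 160)/(s^4 - 4*s^3 + 14*s^2 - 64*s - 32)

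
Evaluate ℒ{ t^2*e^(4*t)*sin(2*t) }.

L{sin(2t)} = 2/(s^2 + 4).
Multiplying by e^(4t) shifts s → s - 4, so L{e^(4*t)*sin(2*t)} = 2/((s - 4)^2 + 4).
Then apply L{t^2·g(t)} = (-1)^2 d^2/ds^2[G(s)] with G(s) = 2/((s - 4)^2 + 4):
differentiating 2 times and applying the sign gives 4*(3*s^2 - 24*s + 44)/(s^2 - 8*s + 20)^3.

4*(3*s^2 - 24*s + 44)/(s^2 - 8*s + 20)^3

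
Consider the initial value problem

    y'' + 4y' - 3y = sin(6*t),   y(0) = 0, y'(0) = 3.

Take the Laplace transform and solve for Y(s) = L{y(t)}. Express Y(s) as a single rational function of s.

Y(s) = (3*s^2 + 114)/(s^4 + 4*s^3 + 33*s^2 + 144*s - 108)

Take the Laplace transform of both sides.
With L{y''} = s^2 Y - s·y(0) - y'(0) and L{y'} = sY - y(0), with y(0) = 0, y'(0) = 3: the LHS transforms to (s^2 + 4*s - 3)Y - (3).
The right side is L{sin(6*t)} = 6/(s^2 + 36).
So (s^2 + 4*s - 3)Y = 6/(s^2 + 36) + (3).
Divide through and combine into a single rational function.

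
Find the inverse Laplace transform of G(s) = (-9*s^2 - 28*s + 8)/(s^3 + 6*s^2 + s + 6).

Factor the denominator: s^3 + 6*s^2 + s + 6 = (s + 6)*(s^2 + 1).
Partial fraction decomposition gives [-4/(s + 6)] + [-5*s/(s^2 + 1)] + [2/(s^2 + 1)].
Invert each term: -4/(s + 6) ↔ -4e^(-6t); -5·s/(s^2 + 1) ↔ -5cos(t); 2·1/(s^2 + 1) ↔ 2sin(t).

2*sin(t) - 5*cos(t) - 4*exp(-6*t)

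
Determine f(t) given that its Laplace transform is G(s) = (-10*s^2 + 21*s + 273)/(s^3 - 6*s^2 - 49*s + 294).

f(t) = -5*exp(7*t) - 3*exp(6*t) - 2*exp(-7*t)

Factor the denominator: s^3 - 6*s^2 - 49*s + 294 = (s - 7)*(s - 6)*(s + 7).
Partial fraction decomposition gives [-3/(s - 6)] + [-5/(s - 7)] + [-2/(s + 7)].
Invert each term: -3/(s - 6) ↔ -3e^(6t); -5/(s - 7) ↔ -5e^(7t); -2/(s + 7) ↔ -2e^(-7t).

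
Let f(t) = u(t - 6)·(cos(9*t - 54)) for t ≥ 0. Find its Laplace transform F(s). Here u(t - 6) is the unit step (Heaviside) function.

F(s) = s*exp(-6*s)/(s^2 + 81)

By the second shifting theorem, L{u(t - c)·g(t - c)} = e^(-cs)·G(s) with c = 6 and G(s) = L{g(t)}.
L{cos(9t)} = s/(s^2 + 81).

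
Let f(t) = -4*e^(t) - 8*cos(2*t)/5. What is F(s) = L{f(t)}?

By linearity of the Laplace transform, transform each term separately.
(-8/5)·[L{cos(2t)} = s/(s^2 + 4)]; (-4)·[L{e^(t)} = 1/(s - 1)].

F(s) = -8*s/(5*(s^2 + 4)) - 4/(s - 1)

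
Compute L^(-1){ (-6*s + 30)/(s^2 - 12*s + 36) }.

Factor the denominator: s^2 - 12*s + 36 = (s - 6)^2.
Partial fraction decomposition gives [-6/(s - 6)] + [-6/(s - 6)^2].
Invert each term: -6/(s - 6) ↔ -6e^(6t); -6/(s - 6)^2 ↔ -6t·e^(6t).

-6*t*exp(6*t) - 6*exp(6*t)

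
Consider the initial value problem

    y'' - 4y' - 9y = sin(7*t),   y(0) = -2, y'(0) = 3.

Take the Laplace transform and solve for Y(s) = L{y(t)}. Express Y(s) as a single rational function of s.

Y(s) = (-2*s^3 + 11*s^2 - 98*s + 546)/(s^4 - 4*s^3 + 40*s^2 - 196*s - 441)

Take the Laplace transform of both sides.
With L{y''} = s^2 Y - s·y(0) - y'(0) and L{y'} = sY - y(0), with y(0) = -2, y'(0) = 3: the LHS transforms to (s^2 - 4*s - 9)Y - (-2*s + 11).
The right side is L{sin(7*t)} = 7/(s^2 + 49).
So (s^2 - 4*s - 9)Y = 7/(s^2 + 49) + (-2*s + 11).
Divide through and combine into a single rational function.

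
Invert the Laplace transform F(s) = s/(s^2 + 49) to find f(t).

Since L{cos(7t)} = s/(s^2 + 49), the inverse is cos(7*t).

f(t) = cos(7*t)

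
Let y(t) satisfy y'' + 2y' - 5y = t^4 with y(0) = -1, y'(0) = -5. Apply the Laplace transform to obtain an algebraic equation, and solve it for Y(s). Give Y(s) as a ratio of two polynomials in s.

Y(s) = (-s^6 - 7*s^5 + 24)/(s^7 + 2*s^6 - 5*s^5)

Take the Laplace transform of both sides.
With L{y''} = s^2 Y - s·y(0) - y'(0) and L{y'} = sY - y(0), with y(0) = -1, y'(0) = -5: the LHS transforms to (s^2 + 2*s - 5)Y - (-s - 7).
The right side is L{t^4} = 24/s^5.
So (s^2 + 2*s - 5)Y = 24/s^5 + (-s - 7).
Isolate Y and clear denominators.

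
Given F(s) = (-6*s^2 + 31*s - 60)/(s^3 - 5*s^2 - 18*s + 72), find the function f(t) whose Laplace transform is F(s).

Factor the denominator: s^3 - 5*s^2 - 18*s + 72 = (s - 6)*(s - 3)*(s + 4).
Partial fraction decomposition gives [-3/(s - 6)] + [-4/(s + 4)] + [1/(s - 3)].
Invert each term: -3/(s - 6) ↔ -3e^(6t); -4/(s + 4) ↔ -4e^(-4t); 1/(s - 3) ↔ e^(3t).

f(t) = -3*exp(6*t) + exp(3*t) - 4*exp(-4*t)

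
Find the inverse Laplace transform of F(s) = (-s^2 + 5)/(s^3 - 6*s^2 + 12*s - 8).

t^2*exp(2*t)/2 - 4*t*exp(2*t) - exp(2*t)

Factor the denominator: s^3 - 6*s^2 + 12*s - 8 = (s - 2)^3.
Partial fraction decomposition gives [-1/(s - 2)] + [-4/(s - 2)^2] + [(s - 2)^(-3)].
Invert each term: -1/(s - 2) ↔ -e^(2t); -4/(s - 2)^2 ↔ -4t·e^(2t); 1/(s - 2)^3 ↔ (1/2)t^2·e^(2t).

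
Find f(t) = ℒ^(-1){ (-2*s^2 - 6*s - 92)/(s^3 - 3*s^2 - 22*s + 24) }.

f(t) = -4*exp(6*t) + 4*exp(t) - 2*exp(-4*t)

Factor the denominator: s^3 - 3*s^2 - 22*s + 24 = (s - 6)*(s - 1)*(s + 4).
Partial fraction decomposition gives [-2/(s + 4)] + [-4/(s - 6)] + [4/(s - 1)].
Invert each term: -2/(s + 4) ↔ -2e^(-4t); -4/(s - 6) ↔ -4e^(6t); 4/(s - 1) ↔ 4e^(t).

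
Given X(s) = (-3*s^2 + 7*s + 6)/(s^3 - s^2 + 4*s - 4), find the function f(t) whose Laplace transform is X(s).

f(t) = 2*exp(t) + sin(2*t) - 5*cos(2*t)

Factor the denominator: s^3 - s^2 + 4*s - 4 = (s - 1)*(s^2 + 4).
Partial fraction decomposition gives [2/(s - 1)] + [-5*s/(s^2 + 4)] + [2/(s^2 + 4)].
Invert each term: 2/(s - 1) ↔ 2e^(t); -5·s/(s^2 + 4) ↔ -5cos(2t); 1·2/(s^2 + 4) ↔ sin(2t).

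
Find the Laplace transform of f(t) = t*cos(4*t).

L{cos(4t)} = s/(s^2 + 16).
Then apply L{t·g(t)} = -d/ds[G(s)] with G(s) = s/(s^2 + 16):
differentiating 1 time and applying the sign gives (s - 4)*(s + 4)/(s^2 + 16)^2.

(s - 4)*(s + 4)/(s^2 + 16)^2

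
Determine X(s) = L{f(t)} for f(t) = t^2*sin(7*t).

X(s) = 14*(3*s^2 - 49)/(s^2 + 49)^3

L{sin(7t)} = 7/(s^2 + 49).
Then apply L{t^2·g(t)} = (-1)^2 d^2/ds^2[G(s)] with G(s) = 7/(s^2 + 49):
differentiating 2 times and applying the sign gives 14*(3*s^2 - 49)/(s^2 + 49)^3.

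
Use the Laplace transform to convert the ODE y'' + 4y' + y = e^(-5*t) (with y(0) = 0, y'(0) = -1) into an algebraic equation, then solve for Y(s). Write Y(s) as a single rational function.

Transform both sides with L{·}.
With L{y''} = s^2 Y - s·y(0) - y'(0) and L{y'} = sY - y(0), with y(0) = 0, y'(0) = -1: the LHS transforms to (s^2 + 4*s + 1)Y - (-1).
The right side is L{e^(-5*t)} = 1/(s + 5).
So (s^2 + 4*s + 1)Y = 1/(s + 5) + (-1).
Divide through and combine into a single rational function.

Y(s) = (-s - 4)/(s^3 + 9*s^2 + 21*s + 5)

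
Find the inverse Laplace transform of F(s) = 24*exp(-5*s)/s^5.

The factor e^(-5s) signals a time shift by c = 5 (second shifting theorem).
L{t^4} = 4!/s^5 = 24/s^5, so L^-1{24/s^5} = t^4.
Hence the inverse is u(t - 5) times that function evaluated at t - 5.

Heaviside(t - 5)*((t - 5)^4)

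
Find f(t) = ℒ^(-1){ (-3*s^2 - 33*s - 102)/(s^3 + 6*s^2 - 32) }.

Factor the denominator: s^3 + 6*s^2 - 32 = (s - 2)*(s + 4)^2.
Partial fraction decomposition gives [2/(s + 4)] + [3/(s + 4)^2] + [-5/(s - 2)].
Invert each term: 2/(s + 4) ↔ 2e^(-4t); 3/(s + 4)^2 ↔ 3t·e^(-4t); -5/(s - 2) ↔ -5e^(2t).

f(t) = 3*t*exp(-4*t) - 5*exp(2*t) + 2*exp(-4*t)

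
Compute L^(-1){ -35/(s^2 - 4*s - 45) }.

Rewrite the denominator: s^2 - 4*s - 45 = (s - 2)^2 - 49.
The form in (s - 2) signals a first-shifting-theorem factor e^(2t).
Since L{sinh(7t)} = 7/(s^2 - 49), the inverse is e^(2*t)*sinh(7*t), scaled by -5.

-5*exp(2*t)*sinh(7*t)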